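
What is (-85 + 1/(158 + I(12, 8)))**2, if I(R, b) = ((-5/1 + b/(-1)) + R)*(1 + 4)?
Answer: 169104016/23409 ≈ 7223.9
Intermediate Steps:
I(R, b) = -25 - 5*b + 5*R (I(R, b) = ((-5*1 + b*(-1)) + R)*5 = ((-5 - b) + R)*5 = (-5 + R - b)*5 = -25 - 5*b + 5*R)
(-85 + 1/(158 + I(12, 8)))**2 = (-85 + 1/(158 + (-25 - 5*8 + 5*12)))**2 = (-85 + 1/(158 + (-25 - 40 + 60)))**2 = (-85 + 1/(158 - 5))**2 = (-85 + 1/153)**2 = (-13004/153)**2 = 169104016/23409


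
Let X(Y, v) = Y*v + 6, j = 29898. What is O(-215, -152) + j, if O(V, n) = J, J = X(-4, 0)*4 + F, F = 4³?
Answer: 29986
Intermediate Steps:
X(Y, v) = 6 + Y*v
F = 64
J = 88 (J = (6 - 4*0)*4 + 64 = (6 + 0)*4 + 64 = 6*4 + 64 = 24 + 64 = 88)
O(V, n) = 88
O(-215, -152) + j = 88 + 29898 = 29986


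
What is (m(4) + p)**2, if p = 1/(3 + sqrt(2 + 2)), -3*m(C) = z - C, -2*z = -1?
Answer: 1681/900 ≈ 1.8678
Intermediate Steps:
z = 1/2 (z = -1/2*(-1) = 1/2 ≈ 0.50000)
m(C) = -1/6 + C/3 (m(C) = -(1/2 - C)/3 = -1/6 + C/3)
p = 1/5 (p = 1/(3 + sqrt(4)) = 1/(3 + 2) = 1/5 ≈ 0.20000)
(m(4) + p)**2 = ((-1/6 + (1/3)*4) + 1/5)**2 = ((-1/6 + 4/3) + 1/5)**2 = (7/6 + 1/5)**2 = (41/30)**2 = 1681/900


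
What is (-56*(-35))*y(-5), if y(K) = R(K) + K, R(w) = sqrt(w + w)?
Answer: -9800 + 1960*I*sqrt(10) ≈ -9800.0 + 6198.1*I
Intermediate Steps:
R(w) = sqrt(2)*sqrt(w) (R(w) = sqrt(2*w) = sqrt(2)*sqrt(w))
y(K) = K + sqrt(2)*sqrt(K) (y(K) = sqrt(2)*sqrt(K) + K = K + sqrt(2)*sqrt(K))
(-56*(-35))*y(-5) = (-56*(-35))*(-5 + sqrt(2)*sqrt(-5)) = 1960*(-5 + sqrt(2)*(I*sqrt(5))) = 1960*(-5 + I*sqrt(10)) = -9800 + 1960*I*sqrt(10)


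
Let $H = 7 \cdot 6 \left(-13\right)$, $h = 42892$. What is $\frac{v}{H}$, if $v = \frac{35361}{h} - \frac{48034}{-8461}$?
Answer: $- \frac{2359463749}{198148429752} \approx -0.011908$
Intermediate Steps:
$v = \frac{2359463749}{362909212}$ ($v = \frac{35361}{42892} - \frac{48034}{-8461} = 35361 \cdot \frac{1}{42892} - - \frac{48034}{8461} = \frac{35361}{42892} + \frac{48034}{8461} = \frac{2359463749}{362909212} \approx 6.5015$)
$H = -546$ ($H = 42 \left(-13\right) = -546$)
$\frac{v}{H} = \frac{2359463749}{362909212 \left(-546\right)} = \frac{2359463749}{362909212} \left(- \frac{1}{546}\right) = - \frac{2359463749}{198148429752}$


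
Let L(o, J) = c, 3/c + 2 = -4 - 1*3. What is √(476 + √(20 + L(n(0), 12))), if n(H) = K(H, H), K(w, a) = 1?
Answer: √(4284 + 3*√177)/3 ≈ 21.919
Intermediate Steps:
c = -⅓ (c = 3/(-2 + (-4 - 1*3)) = 3/(-2 + (-4 - 3)) = 3/(-2 - 7) = 3/(-9) = 3*(-⅑) = -⅓ ≈ -0.33333)
n(H) = 1
L(o, J) = -⅓
√(476 + √(20 + L(n(0), 12))) = √(476 + √(20 - ⅓)) = √(476 + √(59/3)) = √(476 + √177/3)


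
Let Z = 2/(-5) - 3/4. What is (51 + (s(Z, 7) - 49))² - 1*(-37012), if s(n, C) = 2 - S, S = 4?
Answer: 37012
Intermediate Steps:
Z = -23/20 (Z = 2*(-⅕) - 3*¼ = -⅖ - ¾ = -23/20 ≈ -1.1500)
s(n, C) = -2 (s(n, C) = 2 - 1*4 = 2 - 4 = -2)
(51 + (s(Z, 7) - 49))² - 1*(-37012) = (51 + (-2 - 49))² - 1*(-37012) = (51 - 51)² + 37012 = 0² + 37012 = 0 + 37012 = 37012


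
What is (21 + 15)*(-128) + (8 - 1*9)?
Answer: -4609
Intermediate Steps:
(21 + 15)*(-128) + (8 - 1*9) = 36*(-128) + (8 - 9) = -4608 - 1 = -4609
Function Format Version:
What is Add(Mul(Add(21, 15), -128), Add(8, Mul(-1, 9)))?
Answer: -4609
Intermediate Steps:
Add(Mul(Add(21, 15), -128), Add(8, Mul(-1, 9))) = Add(Mul(36, -128), Add(8, -9)) = Add(-4608, -1) = -4609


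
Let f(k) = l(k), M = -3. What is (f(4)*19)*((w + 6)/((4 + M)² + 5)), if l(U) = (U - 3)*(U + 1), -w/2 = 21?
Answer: -570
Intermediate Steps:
w = -42 (w = -2*21 = -42)
l(U) = (1 + U)*(-3 + U) (l(U) = (-3 + U)*(1 + U) = (1 + U)*(-3 + U))
f(k) = -3 + k² - 2*k
(f(4)*19)*((w + 6)/((4 + M)² + 5)) = ((-3 + 4² - 2*4)*19)*((-42 + 6)/((4 - 3)² + 5)) = ((-3 + 16 - 8)*19)*(-36/(1² + 5)) = (5*19)*(-36/(1 + 5)) = 95*(-36/6) = 95*(-36*⅙) = 95*(-6) = -570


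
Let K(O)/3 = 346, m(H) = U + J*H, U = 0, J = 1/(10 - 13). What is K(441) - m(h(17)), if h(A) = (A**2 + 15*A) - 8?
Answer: 3650/3 ≈ 1216.7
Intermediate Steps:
J = -1/3 (J = 1/(-3) = -1/3 ≈ -0.33333)
h(A) = -8 + A**2 + 15*A
m(H) = -H/3 (m(H) = 0 - H/3 = -H/3)
K(O) = 1038 (K(O) = 3*346 = 1038)
K(441) - m(h(17)) = 1038 - (-1)*(-8 + 17**2 + 15*17)/3 = 1038 - (-1)*(-8 + 289 + 255)/3 = 1038 - (-1)*536/3 = 1038 - 1*(-536/3) = 1038 + 536/3 = 3650/3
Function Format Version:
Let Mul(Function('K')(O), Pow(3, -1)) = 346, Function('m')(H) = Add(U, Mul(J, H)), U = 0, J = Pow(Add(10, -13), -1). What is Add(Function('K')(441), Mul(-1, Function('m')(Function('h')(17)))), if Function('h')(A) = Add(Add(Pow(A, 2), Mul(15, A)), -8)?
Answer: Rational(3650, 3) ≈ 1216.7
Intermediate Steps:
J = Rational(-1, 3) (J = Pow(-3, -1) = Rational(-1, 3) ≈ -0.33333)
Function('h')(A) = Add(-8, Pow(A, 2), Mul(15, A))
Function('m')(H) = Mul(Rational(-1, 3), H) (Function('m')(H) = Add(0, Mul(Rational(-1, 3), H)) = Mul(Rational(-1, 3), H))
Function('K')(O) = 1038 (Function('K')(O) = Mul(3, 346) = 1038)
Add(Function('K')(441), Mul(-1, Function('m')(Function('h')(17)))) = Add(1038, Mul(-1, Mul(Rational(-1, 3), Add(-8, Pow(17, 2), Mul(15, 17))))) = Add(1038, Mul(-1, Mul(Rational(-1, 3), Add(-8, 289, 255)))) = Add(1038, Mul(-1, Mul(Rational(-1, 3), 536))) = Add(1038, Mul(-1, Rational(-536, 3))) = Add(1038, Rational(536, 3)) = Rational(3650, 3)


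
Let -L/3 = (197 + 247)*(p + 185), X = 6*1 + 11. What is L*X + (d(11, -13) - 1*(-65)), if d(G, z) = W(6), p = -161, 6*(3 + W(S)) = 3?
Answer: -1086787/2 ≈ -5.4339e+5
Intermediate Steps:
W(S) = -5/2 (W(S) = -3 + (⅙)*3 = -3 + ½ = -5/2)
X = 17 (X = 6 + 11 = 17)
d(G, z) = -5/2
L = -31968 (L = -3*(197 + 247)*(-161 + 185) = -1332*24 = -3*10656 = -31968)
L*X + (d(11, -13) - 1*(-65)) = -31968*17 + (-5/2 - 1*(-65)) = -543456 + (-5/2 + 65) = -543456 + 125/2 = -1086787/2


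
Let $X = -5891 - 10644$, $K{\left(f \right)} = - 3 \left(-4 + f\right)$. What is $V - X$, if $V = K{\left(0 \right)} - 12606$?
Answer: $3941$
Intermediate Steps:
$K{\left(f \right)} = 12 - 3 f$
$V = -12594$ ($V = \left(12 - 0\right) - 12606 = \left(12 + 0\right) - 12606 = 12 - 12606 = -12594$)
$X = -16535$ ($X = -5891 - 10644 = -16535$)
$V - X = -12594 - -16535 = -12594 + 16535 = 3941$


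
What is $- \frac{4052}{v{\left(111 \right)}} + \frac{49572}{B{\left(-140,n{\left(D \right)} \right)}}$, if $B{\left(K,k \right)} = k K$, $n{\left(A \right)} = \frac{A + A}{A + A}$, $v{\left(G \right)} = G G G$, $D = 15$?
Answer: $- \frac{16949192803}{47867085} \approx -354.09$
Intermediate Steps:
$v{\left(G \right)} = G^{3}$ ($v{\left(G \right)} = G^{2} G = G^{3}$)
$n{\left(A \right)} = 1$ ($n{\left(A \right)} = \frac{2 A}{2 A} = 2 A \frac{1}{2 A} = 1$)
$B{\left(K,k \right)} = K k$
$- \frac{4052}{v{\left(111 \right)}} + \frac{49572}{B{\left(-140,n{\left(D \right)} \right)}} = - \frac{4052}{111^{3}} + \frac{49572}{\left(-140\right) 1} = - \frac{4052}{1367631} + \frac{49572}{-140} = \left(-4052\right) \frac{1}{1367631} + 49572 \left(- \frac{1}{140}\right) = - \frac{4052}{1367631} - \frac{12393}{35} = - \frac{16949192803}{47867085}$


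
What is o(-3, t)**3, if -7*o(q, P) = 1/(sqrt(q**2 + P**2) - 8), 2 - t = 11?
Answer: -334/753571 - 423*sqrt(10)/3014284 ≈ -0.00088699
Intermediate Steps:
t = -9 (t = 2 - 1*11 = 2 - 11 = -9)
o(q, P) = -1/(7*(-8 + sqrt(P**2 + q**2))) (o(q, P) = -1/(7*(sqrt(q**2 + P**2) - 8)) = -1/(7*(sqrt(P**2 + q**2) - 8)) = -1/(7*(-8 + sqrt(P**2 + q**2))))
o(-3, t)**3 = (-1/(-56 + 7*sqrt((-9)**2 + (-3)**2)))**3 = (-1/(-56 + 7*sqrt(81 + 9)))**3 = (-1/(-56 + 7*sqrt(90)))**3 = (-1/(-56 + 7*(3*sqrt(10))))**3 = (-1/(-56 + 21*sqrt(10)))**3 = -1/(-56 + 21*sqrt(10))**3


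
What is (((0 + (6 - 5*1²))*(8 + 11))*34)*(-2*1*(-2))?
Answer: 2584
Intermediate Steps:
(((0 + (6 - 5*1²))*(8 + 11))*34)*(-2*1*(-2)) = (((0 + (6 - 5*1))*19)*34)*(-2*(-2)) = (((0 + (6 - 5))*19)*34)*4 = (((0 + 1)*19)*34)*4 = ((1*19)*34)*4 = (19*34)*4 = 646*4 = 2584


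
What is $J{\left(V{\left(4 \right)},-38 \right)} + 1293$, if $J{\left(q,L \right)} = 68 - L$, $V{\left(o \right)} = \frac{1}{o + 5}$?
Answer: $1399$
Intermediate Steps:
$V{\left(o \right)} = \frac{1}{5 + o}$
$J{\left(V{\left(4 \right)},-38 \right)} + 1293 = \left(68 - -38\right) + 1293 = \left(68 + 38\right) + 1293 = 106 + 1293 = 1399$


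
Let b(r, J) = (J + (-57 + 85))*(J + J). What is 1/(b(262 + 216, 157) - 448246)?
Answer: -1/390156 ≈ -2.5631e-6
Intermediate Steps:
b(r, J) = 2*J*(28 + J) (b(r, J) = (J + 28)*(2*J) = (28 + J)*(2*J) = 2*J*(28 + J))
1/(b(262 + 216, 157) - 448246) = 1/(2*157*(28 + 157) - 448246) = 1/(2*157*185 - 448246) = 1/(58090 - 448246) = 1/(-390156) = -1/390156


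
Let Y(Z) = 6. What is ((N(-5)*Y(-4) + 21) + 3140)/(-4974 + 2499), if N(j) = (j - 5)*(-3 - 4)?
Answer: -3581/2475 ≈ -1.4469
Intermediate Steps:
N(j) = 35 - 7*j (N(j) = (-5 + j)*(-7) = 35 - 7*j)
((N(-5)*Y(-4) + 21) + 3140)/(-4974 + 2499) = (((35 - 7*(-5))*6 + 21) + 3140)/(-4974 + 2499) = (((35 + 35)*6 + 21) + 3140)/(-2475) = ((70*6 + 21) + 3140)*(-1/2475) = ((420 + 21) + 3140)*(-1/2475) = (441 + 3140)*(-1/2475) = 3581*(-1/2475) = -3581/2475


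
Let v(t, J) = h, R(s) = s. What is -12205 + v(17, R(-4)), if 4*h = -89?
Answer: -48909/4 ≈ -12227.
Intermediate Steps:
h = -89/4 (h = (¼)*(-89) = -89/4 ≈ -22.250)
v(t, J) = -89/4
-12205 + v(17, R(-4)) = -12205 - 89/4 = -48909/4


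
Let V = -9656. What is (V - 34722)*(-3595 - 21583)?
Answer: 1117349284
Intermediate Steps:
(V - 34722)*(-3595 - 21583) = (-9656 - 34722)*(-3595 - 21583) = -44378*(-25178) = 1117349284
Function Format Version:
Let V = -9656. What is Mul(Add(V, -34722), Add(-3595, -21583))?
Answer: 1117349284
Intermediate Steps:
Mul(Add(V, -34722), Add(-3595, -21583)) = Mul(Add(-9656, -34722), Add(-3595, -21583)) = Mul(-44378, -25178) = 1117349284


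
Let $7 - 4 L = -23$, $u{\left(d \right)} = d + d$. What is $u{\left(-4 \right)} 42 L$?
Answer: $-2520$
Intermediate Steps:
$u{\left(d \right)} = 2 d$
$L = \frac{15}{2}$ ($L = \frac{7}{4} - - \frac{23}{4} = \frac{7}{4} + \frac{23}{4} = \frac{15}{2} \approx 7.5$)
$u{\left(-4 \right)} 42 L = 2 \left(-4\right) 42 \cdot \frac{15}{2} = \left(-8\right) 42 \cdot \frac{15}{2} = \left(-336\right) \frac{15}{2} = -2520$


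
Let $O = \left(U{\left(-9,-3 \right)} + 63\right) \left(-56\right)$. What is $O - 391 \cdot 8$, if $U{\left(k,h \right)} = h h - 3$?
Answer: $-6992$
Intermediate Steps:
$U{\left(k,h \right)} = -3 + h^{2}$ ($U{\left(k,h \right)} = h^{2} - 3 = -3 + h^{2}$)
$O = -3864$ ($O = \left(\left(-3 + \left(-3\right)^{2}\right) + 63\right) \left(-56\right) = \left(\left(-3 + 9\right) + 63\right) \left(-56\right) = \left(6 + 63\right) \left(-56\right) = 69 \left(-56\right) = -3864$)
$O - 391 \cdot 8 = -3864 - 391 \cdot 8 = -3864 - 3128 = -6992$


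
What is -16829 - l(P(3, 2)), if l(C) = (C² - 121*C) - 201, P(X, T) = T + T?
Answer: -16160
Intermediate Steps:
P(X, T) = 2*T
l(C) = -201 + C² - 121*C
-16829 - l(P(3, 2)) = -16829 - (-201 + (2*2)² - 242*2) = -16829 - (-201 + 4² - 121*4) = -16829 - (-201 + 16 - 484) = -16829 - 1*(-669) = -16829 + 669 = -16160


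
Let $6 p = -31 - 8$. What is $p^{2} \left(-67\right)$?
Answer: $- \frac{11323}{4} \approx -2830.8$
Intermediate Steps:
$p = - \frac{13}{2}$ ($p = \frac{-31 - 8}{6} = \frac{1}{6} \left(-39\right) = - \frac{13}{2} \approx -6.5$)
$p^{2} \left(-67\right) = \left(- \frac{13}{2}\right)^{2} \left(-67\right) = \frac{169}{4} \left(-67\right) = - \frac{11323}{4}$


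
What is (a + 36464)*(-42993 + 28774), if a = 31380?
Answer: -964673836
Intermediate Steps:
(a + 36464)*(-42993 + 28774) = (31380 + 36464)*(-42993 + 28774) = 67844*(-14219) = -964673836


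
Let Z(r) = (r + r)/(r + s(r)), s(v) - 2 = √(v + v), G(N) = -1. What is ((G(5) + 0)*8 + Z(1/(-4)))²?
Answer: 4*(-713*I + 464*√2)/(-41*I + 28*√2) ≈ 67.98 - 1.6366*I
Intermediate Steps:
s(v) = 2 + √2*√v (s(v) = 2 + √(v + v) = 2 + √(2*v) = 2 + √2*√v)
Z(r) = 2*r/(2 + r + √2*√r) (Z(r) = (r + r)/(r + (2 + √2*√r)) = (2*r)/(2 + r + √2*√r) = 2*r/(2 + r + √2*√r))
((G(5) + 0)*8 + Z(1/(-4)))² = ((-1 + 0)*8 + 2/(-4*(2 + 1/(-4) + √2*√(1/(-4)))))² = (-1*8 + 2*(-¼)/(2 - ¼ + √2*√(-¼)))² = (-8 + 2*(-¼)/(2 - ¼ + √2*(I/2)))² = (-8 + 2*(-¼)/(2 - ¼ + I*√2/2))² = (-8 + 2*(-¼)/(7/4 + I*√2/2))² = (-8 - 1/(2*(7/4 + I*√2/2)))²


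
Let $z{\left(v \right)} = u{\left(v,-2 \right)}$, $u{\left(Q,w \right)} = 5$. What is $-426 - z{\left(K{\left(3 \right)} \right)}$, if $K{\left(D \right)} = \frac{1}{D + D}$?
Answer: $-431$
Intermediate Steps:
$K{\left(D \right)} = \frac{1}{2 D}$
$z{\left(v \right)} = 5$
$-426 - z{\left(K{\left(3 \right)} \right)} = -426 - 5 = -431$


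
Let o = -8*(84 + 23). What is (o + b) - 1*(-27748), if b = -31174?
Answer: -4282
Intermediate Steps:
o = -856 (o = -8*107 = -856)
(o + b) - 1*(-27748) = (-856 - 31174) - 1*(-27748) = -32030 + 27748 = -4282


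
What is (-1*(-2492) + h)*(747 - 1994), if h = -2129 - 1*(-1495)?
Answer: -2316926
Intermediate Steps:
h = -634 (h = -2129 + 1495 = -634)
(-1*(-2492) + h)*(747 - 1994) = (-1*(-2492) - 634)*(747 - 1994) = (2492 - 634)*(-1247) = 1858*(-1247) = -2316926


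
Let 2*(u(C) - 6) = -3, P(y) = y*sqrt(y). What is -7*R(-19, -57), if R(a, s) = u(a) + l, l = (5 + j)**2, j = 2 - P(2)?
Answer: -861/2 + 196*sqrt(2) ≈ -153.31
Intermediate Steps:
P(y) = y**(3/2)
u(C) = 9/2 (u(C) = 6 + (1/2)*(-3) = 6 - 3/2 = 9/2)
j = 2 - 2*sqrt(2) (j = 2 - 2**(3/2) = 2 - 2*sqrt(2) ≈ -0.82843)
l = (7 - 2*sqrt(2))**2 (l = (5 + (2 - 2*sqrt(2)))**2 = (7 - 2*sqrt(2))**2 ≈ 17.402)
R(a, s) = 123/2 - 28*sqrt(2) (R(a, s) = 9/2 + (57 - 28*sqrt(2)) = 123/2 - 28*sqrt(2))
-7*R(-19, -57) = -7*(123/2 - 28*sqrt(2)) = -861/2 + 196*sqrt(2)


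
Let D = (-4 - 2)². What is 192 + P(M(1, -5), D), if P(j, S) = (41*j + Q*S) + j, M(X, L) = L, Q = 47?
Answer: 1674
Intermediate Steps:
D = 36 (D = (-6)² = 36)
P(j, S) = 42*j + 47*S (P(j, S) = (41*j + 47*S) + j = 42*j + 47*S)
192 + P(M(1, -5), D) = 192 + (42*(-5) + 47*36) = 192 + (-210 + 1692) = 192 + 1482 = 1674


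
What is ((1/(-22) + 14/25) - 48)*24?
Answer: -313404/275 ≈ -1139.7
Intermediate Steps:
((1/(-22) + 14/25) - 48)*24 = ((1*(-1/22) + 14*(1/25)) - 48)*24 = ((-1/22 + 14/25) - 48)*24 = (283/550 - 48)*24 = -26117/550*24 = -313404/275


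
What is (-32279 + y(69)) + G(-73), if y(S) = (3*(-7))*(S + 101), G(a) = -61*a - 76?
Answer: -31472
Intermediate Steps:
G(a) = -76 - 61*a
y(S) = -2121 - 21*S (y(S) = -21*(101 + S) = -2121 - 21*S)
(-32279 + y(69)) + G(-73) = (-32279 + (-2121 - 21*69)) + (-76 - 61*(-73)) = (-32279 + (-2121 - 1449)) + (-76 + 4453) = (-32279 - 3570) + 4377 = -35849 + 4377 = -31472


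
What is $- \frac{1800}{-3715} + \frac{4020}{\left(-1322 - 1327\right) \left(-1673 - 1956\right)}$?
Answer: $\frac{1154582140}{2380874401} \approx 0.48494$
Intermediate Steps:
$- \frac{1800}{-3715} + \frac{4020}{\left(-1322 - 1327\right) \left(-1673 - 1956\right)} = \left(-1800\right) \left(- \frac{1}{3715}\right) + \frac{4020}{\left(-2649\right) \left(-3629\right)} = \frac{360}{743} + \frac{4020}{9613221} = \frac{360}{743} + 4020 \cdot \frac{1}{9613221} = \frac{360}{743} + \frac{1340}{3204407} = \frac{1154582140}{2380874401}$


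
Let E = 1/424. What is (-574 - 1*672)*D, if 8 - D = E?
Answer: -2112593/212 ≈ -9965.1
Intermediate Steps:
E = 1/424 ≈ 0.0023585
D = 3391/424 (D = 8 - 1*1/424 = 8 - 1/424 = 3391/424 ≈ 7.9976)
(-574 - 1*672)*D = (-574 - 1*672)*(3391/424) = (-574 - 672)*(3391/424) = -1246*3391/424 = -2112593/212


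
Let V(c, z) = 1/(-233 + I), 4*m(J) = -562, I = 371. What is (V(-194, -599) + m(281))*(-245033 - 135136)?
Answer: 1228452762/23 ≈ 5.3411e+7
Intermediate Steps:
m(J) = -281/2 (m(J) = (1/4)*(-562) = -281/2)
V(c, z) = 1/138 (V(c, z) = 1/(-233 + 371) = 1/138)
(V(-194, -599) + m(281))*(-245033 - 135136) = (1/138 - 281/2)*(-245033 - 135136) = -9694/69*(-380169) = 1228452762/23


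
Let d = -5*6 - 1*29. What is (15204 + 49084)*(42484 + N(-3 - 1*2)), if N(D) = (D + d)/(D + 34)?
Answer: 79201015936/29 ≈ 2.7311e+9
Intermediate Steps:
d = -59 (d = -30 - 29 = -59)
N(D) = (-59 + D)/(34 + D) (N(D) = (D - 59)/(D + 34) = (-59 + D)/(34 + D))
(15204 + 49084)*(42484 + N(-3 - 1*2)) = (15204 + 49084)*(42484 + (-59 + (-3 - 1*2))/(34 + (-3 - 1*2))) = 64288*(42484 + (-59 + (-3 - 2))/(34 + (-3 - 2))) = 64288*(42484 + (-59 - 5)/(34 - 5)) = 64288*(42484 - 64/29) = 64288*(1231972/29) = 79201015936/29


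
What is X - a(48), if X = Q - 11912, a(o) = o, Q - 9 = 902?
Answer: -11049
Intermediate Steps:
Q = 911 (Q = 9 + 902 = 911)
X = -11001 (X = 911 - 11912 = -11001)
X - a(48) = -11001 - 1*48 = -11001 - 48 = -11049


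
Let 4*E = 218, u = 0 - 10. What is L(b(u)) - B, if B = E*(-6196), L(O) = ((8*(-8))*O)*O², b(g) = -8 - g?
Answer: 337170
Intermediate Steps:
u = -10
E = 109/2 (E = (¼)*218 = 109/2 ≈ 54.500)
L(O) = -64*O³ (L(O) = (-64*O)*O² = -64*O³)
B = -337682 (B = (109/2)*(-6196) = -337682)
L(b(u)) - B = -64*(-8 - 1*(-10))³ - 1*(-337682) = -64*(-8 + 10)³ + 337682 = -64*2³ + 337682 = -64*8 + 337682 = -512 + 337682 = 337170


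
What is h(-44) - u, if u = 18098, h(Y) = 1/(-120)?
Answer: -2171761/120 ≈ -18098.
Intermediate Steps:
h(Y) = -1/120
h(-44) - u = -1/120 - 1*18098 = -1/120 - 18098 = -2171761/120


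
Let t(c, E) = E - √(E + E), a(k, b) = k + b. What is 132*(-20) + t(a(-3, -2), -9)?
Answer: -2649 - 3*I*√2 ≈ -2649.0 - 4.2426*I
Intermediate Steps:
a(k, b) = b + k
t(c, E) = E - √2*√E (t(c, E) = E - √(2*E) = E - √2*√E)
132*(-20) + t(a(-3, -2), -9) = 132*(-20) + (-9 - √2*√(-9)) = -2640 + (-9 - √2*3*I) = -2640 + (-9 - 3*I*√2) = -2649 - 3*I*√2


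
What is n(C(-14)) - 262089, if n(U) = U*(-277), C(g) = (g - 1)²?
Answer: -324414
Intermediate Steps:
C(g) = (-1 + g)²
n(U) = -277*U
n(C(-14)) - 262089 = -277*(-1 - 14)² - 262089 = -277*(-15)² - 262089 = -277*225 - 262089 = -62325 - 262089 = -324414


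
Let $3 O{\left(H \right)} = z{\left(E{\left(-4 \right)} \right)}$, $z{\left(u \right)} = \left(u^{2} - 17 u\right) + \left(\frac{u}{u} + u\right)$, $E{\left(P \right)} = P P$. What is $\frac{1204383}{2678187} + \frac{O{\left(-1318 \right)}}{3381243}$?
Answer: $\frac{4072312480798}{9055601046441} \approx 0.4497$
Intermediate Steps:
$E{\left(P \right)} = P^{2}$
$z{\left(u \right)} = 1 + u^{2} - 16 u$ ($z{\left(u \right)} = \left(u^{2} - 17 u\right) + \left(1 + u\right) = 1 + u^{2} - 16 u$)
$O{\left(H \right)} = \frac{1}{3}$ ($O{\left(H \right)} = \frac{1 + \left(\left(-4\right)^{2}\right)^{2} - 16 \left(-4\right)^{2}}{3} = \frac{1 + 16^{2} - 256}{3} = \frac{1 + 256 - 256}{3} = \frac{1}{3} \cdot 1 = \frac{1}{3}$)
$\frac{1204383}{2678187} + \frac{O{\left(-1318 \right)}}{3381243} = \frac{1204383}{2678187} + \frac{1}{3 \cdot 3381243} = 1204383 \cdot \frac{1}{2678187} + \frac{1}{3} \cdot \frac{1}{3381243} = \frac{401461}{892729} + \frac{1}{10143729} = \frac{4072312480798}{9055601046441}$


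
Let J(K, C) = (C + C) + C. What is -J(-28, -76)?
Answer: 228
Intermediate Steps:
J(K, C) = 3*C (J(K, C) = 2*C + C = 3*C)
-J(-28, -76) = -3*(-76) = -1*(-228) = 228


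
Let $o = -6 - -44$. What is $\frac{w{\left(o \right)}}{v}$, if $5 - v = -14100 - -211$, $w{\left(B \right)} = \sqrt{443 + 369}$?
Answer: $\frac{\sqrt{203}}{6947} \approx 0.0020509$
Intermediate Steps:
$o = 38$ ($o = -6 + 44 = 38$)
$w{\left(B \right)} = 2 \sqrt{203}$ ($w{\left(B \right)} = \sqrt{812} = 2 \sqrt{203}$)
$v = 13894$ ($v = 5 - \left(-14100 - -211\right) = 5 - \left(-14100 + 211\right) = 5 - -13889 = 5 + 13889 = 13894$)
$\frac{w{\left(o \right)}}{v} = \frac{2 \sqrt{203}}{13894} = 2 \sqrt{203} \cdot \frac{1}{13894} = \frac{\sqrt{203}}{6947}$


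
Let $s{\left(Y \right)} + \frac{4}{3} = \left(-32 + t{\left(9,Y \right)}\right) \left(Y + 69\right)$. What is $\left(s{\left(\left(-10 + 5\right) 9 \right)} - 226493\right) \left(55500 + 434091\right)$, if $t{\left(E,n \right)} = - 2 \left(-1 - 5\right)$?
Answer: $-111124590831$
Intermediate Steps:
$t{\left(E,n \right)} = 12$ ($t{\left(E,n \right)} = \left(-2\right) \left(-6\right) = 12$)
$s{\left(Y \right)} = - \frac{4144}{3} - 20 Y$ ($s{\left(Y \right)} = - \frac{4}{3} + \left(-32 + 12\right) \left(Y + 69\right) = - \frac{4}{3} - 20 \left(69 + Y\right) = - \frac{4}{3} - \left(1380 + 20 Y\right) = - \frac{4144}{3} - 20 Y$)
$\left(s{\left(\left(-10 + 5\right) 9 \right)} - 226493\right) \left(55500 + 434091\right) = \left(\left(- \frac{4144}{3} - 20 \left(-10 + 5\right) 9\right) - 226493\right) \left(55500 + 434091\right) = \left(\left(- \frac{4144}{3} - 20 \left(\left(-5\right) 9\right)\right) - 226493\right) 489591 = \left(\left(- \frac{4144}{3} - -900\right) - 226493\right) 489591 = \left(\left(- \frac{4144}{3} + 900\right) - 226493\right) 489591 = \left(- \frac{1444}{3} - 226493\right) 489591 = \left(- \frac{680923}{3}\right) 489591 = -111124590831$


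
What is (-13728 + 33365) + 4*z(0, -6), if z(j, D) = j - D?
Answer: 19661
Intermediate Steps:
(-13728 + 33365) + 4*z(0, -6) = (-13728 + 33365) + 4*(0 - 1*(-6)) = 19637 + 4*(0 + 6) = 19637 + 4*6 = 19637 + 24 = 19661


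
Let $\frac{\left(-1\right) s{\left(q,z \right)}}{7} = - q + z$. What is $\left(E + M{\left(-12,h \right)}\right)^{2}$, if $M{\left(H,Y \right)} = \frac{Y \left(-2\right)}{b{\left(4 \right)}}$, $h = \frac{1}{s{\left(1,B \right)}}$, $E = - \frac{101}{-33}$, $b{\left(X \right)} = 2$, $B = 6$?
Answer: $\frac{12730624}{1334025} \approx 9.543$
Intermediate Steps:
$E = \frac{101}{33}$ ($E = \left(-101\right) \left(- \frac{1}{33}\right) = \frac{101}{33} \approx 3.0606$)
$s{\left(q,z \right)} = - 7 z + 7 q$ ($s{\left(q,z \right)} = - 7 \left(- q + z\right) = - 7 \left(z - q\right) = - 7 z + 7 q$)
$h = - \frac{1}{35}$ ($h = \frac{1}{\left(-7\right) 6 + 7 \cdot 1} = \frac{1}{-42 + 7} = \frac{1}{-35} = - \frac{1}{35} \approx -0.028571$)
$M{\left(H,Y \right)} = - Y$ ($M{\left(H,Y \right)} = \frac{Y \left(-2\right)}{2} = - 2 Y \frac{1}{2} = - Y$)
$\left(E + M{\left(-12,h \right)}\right)^{2} = \left(\frac{101}{33} - - \frac{1}{35}\right)^{2} = \left(\frac{101}{33} + \frac{1}{35}\right)^{2} = \left(\frac{3568}{1155}\right)^{2} = \frac{12730624}{1334025}$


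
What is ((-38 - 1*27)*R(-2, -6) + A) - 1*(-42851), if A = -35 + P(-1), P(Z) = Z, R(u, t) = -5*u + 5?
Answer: 41840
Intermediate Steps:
R(u, t) = 5 - 5*u
A = -36 (A = -35 - 1 = -36)
((-38 - 1*27)*R(-2, -6) + A) - 1*(-42851) = ((-38 - 1*27)*(5 - 5*(-2)) - 36) - 1*(-42851) = ((-38 - 27)*(5 + 10) - 36) + 42851 = (-65*15 - 36) + 42851 = (-975 - 36) + 42851 = -1011 + 42851 = 41840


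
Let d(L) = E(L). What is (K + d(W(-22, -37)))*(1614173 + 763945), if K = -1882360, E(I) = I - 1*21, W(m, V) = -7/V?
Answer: -165631376494620/37 ≈ -4.4765e+12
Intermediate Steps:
E(I) = -21 + I (E(I) = I - 21 = -21 + I)
d(L) = -21 + L
(K + d(W(-22, -37)))*(1614173 + 763945) = (-1882360 + (-21 - 7/(-37)))*(1614173 + 763945) = (-1882360 + (-21 - 7*(-1/37)))*2378118 = (-1882360 + (-21 + 7/37))*2378118 = (-1882360 - 770/37)*2378118 = -69648090/37*2378118 = -165631376494620/37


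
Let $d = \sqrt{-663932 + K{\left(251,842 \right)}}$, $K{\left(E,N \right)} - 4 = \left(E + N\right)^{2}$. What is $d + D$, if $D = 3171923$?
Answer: $3171923 + 3 \sqrt{58969} \approx 3.1727 \cdot 10^{6}$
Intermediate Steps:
$K{\left(E,N \right)} = 4 + \left(E + N\right)^{2}$
$d = 3 \sqrt{58969}$ ($d = \sqrt{-663932 + \left(4 + \left(251 + 842\right)^{2}\right)} = \sqrt{-663932 + \left(4 + 1093^{2}\right)} = \sqrt{-663932 + \left(4 + 1194649\right)} = \sqrt{-663932 + 1194653} = \sqrt{530721} = 3 \sqrt{58969} \approx 728.51$)
$d + D = 3 \sqrt{58969} + 3171923 = 3171923 + 3 \sqrt{58969}$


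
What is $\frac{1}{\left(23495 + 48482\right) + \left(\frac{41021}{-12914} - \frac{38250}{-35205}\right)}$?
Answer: $\frac{30309158}{2181498919779} \approx 1.3894 \cdot 10^{-5}$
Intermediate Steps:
$\frac{1}{\left(23495 + 48482\right) + \left(\frac{41021}{-12914} - \frac{38250}{-35205}\right)} = \frac{1}{71977 + \left(41021 \left(- \frac{1}{12914}\right) - - \frac{2550}{2347}\right)} = \frac{1}{71977 + \left(- \frac{41021}{12914} + \frac{2550}{2347}\right)} = \frac{1}{71977 - \frac{63345587}{30309158}} = \frac{1}{\frac{2181498919779}{30309158}} = \frac{30309158}{2181498919779}$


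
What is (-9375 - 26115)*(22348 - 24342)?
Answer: 70767060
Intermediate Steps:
(-9375 - 26115)*(22348 - 24342) = -35490*(-1994) = 70767060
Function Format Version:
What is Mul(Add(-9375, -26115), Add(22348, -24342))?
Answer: 70767060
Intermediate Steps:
Mul(Add(-9375, -26115), Add(22348, -24342)) = Mul(-35490, -1994) = 70767060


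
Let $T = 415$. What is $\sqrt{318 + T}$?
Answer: $\sqrt{733} \approx 27.074$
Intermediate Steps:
$\sqrt{318 + T} = \sqrt{318 + 415} = \sqrt{733}$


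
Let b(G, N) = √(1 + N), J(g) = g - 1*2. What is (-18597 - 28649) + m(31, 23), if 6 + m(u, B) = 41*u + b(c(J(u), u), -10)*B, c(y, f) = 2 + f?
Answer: -45981 + 69*I ≈ -45981.0 + 69.0*I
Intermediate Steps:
J(g) = -2 + g (J(g) = g - 2 = -2 + g)
m(u, B) = -6 + 41*u + 3*I*B (m(u, B) = -6 + (41*u + √(1 - 10)*B) = -6 + (41*u + √(-9)*B) = -6 + (41*u + (3*I)*B) = -6 + (41*u + 3*I*B) = -6 + 41*u + 3*I*B)
(-18597 - 28649) + m(31, 23) = (-18597 - 28649) + (-6 + 41*31 + 3*I*23) = -47246 + (-6 + 1271 + 69*I) = -47246 + (1265 + 69*I) = -45981 + 69*I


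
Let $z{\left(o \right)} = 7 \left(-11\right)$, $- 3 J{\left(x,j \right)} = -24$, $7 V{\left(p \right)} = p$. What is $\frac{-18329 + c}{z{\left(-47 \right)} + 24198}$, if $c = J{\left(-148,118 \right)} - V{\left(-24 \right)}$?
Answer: $- \frac{128223}{168847} \approx -0.7594$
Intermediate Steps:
$V{\left(p \right)} = \frac{p}{7}$
$J{\left(x,j \right)} = 8$ ($J{\left(x,j \right)} = \left(- \frac{1}{3}\right) \left(-24\right) = 8$)
$z{\left(o \right)} = -77$
$c = \frac{80}{7}$ ($c = 8 - \frac{1}{7} \left(-24\right) = 8 - - \frac{24}{7} = 8 + \frac{24}{7} = \frac{80}{7} \approx 11.429$)
$\frac{-18329 + c}{z{\left(-47 \right)} + 24198} = \frac{-18329 + \frac{80}{7}}{-77 + 24198} = - \frac{128223}{7 \cdot 24121} = \left(- \frac{128223}{7}\right) \frac{1}{24121} = - \frac{128223}{168847}$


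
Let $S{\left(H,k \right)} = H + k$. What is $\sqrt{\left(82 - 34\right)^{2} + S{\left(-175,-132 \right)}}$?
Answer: $\sqrt{1997} \approx 44.688$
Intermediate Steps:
$\sqrt{\left(82 - 34\right)^{2} + S{\left(-175,-132 \right)}} = \sqrt{\left(82 - 34\right)^{2} - 307} = \sqrt{48^{2} - 307} = \sqrt{2304 - 307} = \sqrt{1997}$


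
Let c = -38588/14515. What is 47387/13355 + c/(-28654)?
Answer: 1970937567021/555451557755 ≈ 3.5484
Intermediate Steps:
c = -38588/14515 ≈ -2.6585
47387/13355 + c/(-28654) = 47387/13355 - 38588/14515/(-28654) = 47387*(1/13355) - 38588/14515*(-1/28654) = 47387/13355 + 19294/207956405 = 1970937567021/555451557755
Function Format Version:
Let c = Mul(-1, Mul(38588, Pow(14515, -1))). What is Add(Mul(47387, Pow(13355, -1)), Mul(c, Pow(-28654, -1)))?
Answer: Rational(1970937567021, 555451557755) ≈ 3.5484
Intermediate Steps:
c = Rational(-38588, 14515) (c = Mul(-1, Mul(38588, Rational(1, 14515))) = Mul(-1, Rational(38588, 14515)) = Rational(-38588, 14515) ≈ -2.6585)
Add(Mul(47387, Pow(13355, -1)), Mul(c, Pow(-28654, -1))) = Add(Mul(47387, Pow(13355, -1)), Mul(Rational(-38588, 14515), Pow(-28654, -1))) = Add(Mul(47387, Rational(1, 13355)), Mul(Rational(-38588, 14515), Rational(-1, 28654))) = Add(Rational(47387, 13355), Rational(19294, 207956405)) = Rational(1970937567021, 555451557755)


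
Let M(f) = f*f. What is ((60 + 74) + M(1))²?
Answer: 18225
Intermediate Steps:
M(f) = f²
((60 + 74) + M(1))² = ((60 + 74) + 1²)² = (134 + 1)² = 135² = 18225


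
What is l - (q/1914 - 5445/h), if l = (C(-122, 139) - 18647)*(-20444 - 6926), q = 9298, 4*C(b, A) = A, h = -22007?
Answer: 21457367889218119/42121398 ≈ 5.0942e+8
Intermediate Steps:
C(b, A) = A/4
l = 1018834565/2 (l = ((1/4)*139 - 18647)*(-20444 - 6926) = (139/4 - 18647)*(-27370) = -74449/4*(-27370) = 1018834565/2 ≈ 5.0942e+8)
l - (q/1914 - 5445/h) = 1018834565/2 - (9298/1914 - 5445/(-22007)) = 1018834565/2 - (9298*(1/1914) - 5445*(-1/22007)) = 1018834565/2 - (4649/957 + 5445/22007) = 1018834565/2 - 1*107521408/21060699 = 1018834565/2 - 107521408/21060699 = 21457367889218119/42121398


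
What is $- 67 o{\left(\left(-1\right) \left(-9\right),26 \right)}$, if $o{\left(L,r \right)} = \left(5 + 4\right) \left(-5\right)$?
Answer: $3015$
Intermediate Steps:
$o{\left(L,r \right)} = -45$ ($o{\left(L,r \right)} = 9 \left(-5\right) = -45$)
$- 67 o{\left(\left(-1\right) \left(-9\right),26 \right)} = \left(-67\right) \left(-45\right) = 3015$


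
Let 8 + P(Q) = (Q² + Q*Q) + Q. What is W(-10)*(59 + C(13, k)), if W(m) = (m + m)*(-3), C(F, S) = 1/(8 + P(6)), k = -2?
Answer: 46030/13 ≈ 3540.8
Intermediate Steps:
P(Q) = -8 + Q + 2*Q² (P(Q) = -8 + ((Q² + Q*Q) + Q) = -8 + ((Q² + Q²) + Q) = -8 + (2*Q² + Q) = -8 + (Q + 2*Q²) = -8 + Q + 2*Q²)
C(F, S) = 1/78 (C(F, S) = 1/(8 + (-8 + 6 + 2*6²)) = 1/(8 + (-8 + 6 + 2*36)) = 1/(8 + (-8 + 6 + 72)) = 1/(8 + 70) = 1/78)
W(m) = -6*m (W(m) = (2*m)*(-3) = -6*m)
W(-10)*(59 + C(13, k)) = (-6*(-10))*(59 + 1/78) = 60*(4603/78) = 46030/13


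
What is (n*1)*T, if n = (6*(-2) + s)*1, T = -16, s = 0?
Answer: 192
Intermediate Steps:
n = -12 (n = (6*(-2) + 0)*1 = (-12 + 0)*1 = -12*1 = -12)
(n*1)*T = -12*1*(-16) = -12*(-16) = 192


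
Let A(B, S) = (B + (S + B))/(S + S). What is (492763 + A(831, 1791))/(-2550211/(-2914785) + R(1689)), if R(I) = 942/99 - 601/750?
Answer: 157203145628632125/3059030913559 ≈ 51390.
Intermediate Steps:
R(I) = 23963/2750 (R(I) = 942*(1/99) - 601*1/750 = 314/33 - 601/750 = 23963/2750)
A(B, S) = (S + 2*B)/(2*S) (A(B, S) = (B + (B + S))/((2*S)) = (S + 2*B)*(1/(2*S)) = (S + 2*B)/(2*S))
(492763 + A(831, 1791))/(-2550211/(-2914785) + R(1689)) = (492763 + (831 + (1/2)*1791)/1791)/(-2550211/(-2914785) + 23963/2750) = (492763 + (831 + 1791/2)/1791)/(-2550211*(-1/2914785) + 23963/2750) = (492763 + (1/1791)*(3453/2))/(2550211/2914785 + 23963/2750) = (492763 + 1151/1194)/(15372014641/1603131750) = (588360173/1194)*(1603131750/15372014641) = 157203145628632125/3059030913559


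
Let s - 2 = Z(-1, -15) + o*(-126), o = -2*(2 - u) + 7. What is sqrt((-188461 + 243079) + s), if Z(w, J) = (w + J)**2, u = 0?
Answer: sqrt(54498) ≈ 233.45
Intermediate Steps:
Z(w, J) = (J + w)**2
o = 3 (o = -2*(2 - 1*0) + 7 = -2*(2 + 0) + 7 = -2*2 + 7 = -4 + 7 = 3)
s = -120 (s = 2 + ((-15 - 1)**2 + 3*(-126)) = 2 + ((-16)**2 - 378) = 2 + (256 - 378) = 2 - 122 = -120)
sqrt((-188461 + 243079) + s) = sqrt((-188461 + 243079) - 120) = sqrt(54618 - 120) = sqrt(54498)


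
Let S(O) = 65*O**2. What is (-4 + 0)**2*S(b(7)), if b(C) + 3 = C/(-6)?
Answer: 162500/9 ≈ 18056.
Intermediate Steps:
b(C) = -3 - C/6 (b(C) = -3 + C/(-6) = -3 + C*(-1/6) = -3 - C/6)
(-4 + 0)**2*S(b(7)) = (-4 + 0)**2*(65*(-3 - 1/6*7)**2) = (-4)**2*(65*(-3 - 7/6)**2) = 16*(65*(-25/6)**2) = 16*(65*(625/36)) = 16*(40625/36) = 162500/9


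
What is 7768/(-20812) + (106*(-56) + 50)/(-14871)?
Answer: 581792/25791271 ≈ 0.022558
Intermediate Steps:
7768/(-20812) + (106*(-56) + 50)/(-14871) = 7768*(-1/20812) + (-5936 + 50)*(-1/14871) = -1942/5203 - 5886*(-1/14871) = -1942/5203 + 1962/4957 = 581792/25791271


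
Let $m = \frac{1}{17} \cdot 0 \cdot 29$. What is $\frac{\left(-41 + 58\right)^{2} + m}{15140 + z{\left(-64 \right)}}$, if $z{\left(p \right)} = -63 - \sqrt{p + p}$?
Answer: $\frac{4357253}{227316057} + \frac{2312 i \sqrt{2}}{227316057} \approx 0.019168 + 1.4384 \cdot 10^{-5} i$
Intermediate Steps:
$m = 0$ ($m = \frac{1}{17} \cdot 0 \cdot 29 = 0 \cdot 29 = 0$)
$z{\left(p \right)} = -63 - \sqrt{2} \sqrt{p}$ ($z{\left(p \right)} = -63 - \sqrt{2 p} = -63 - \sqrt{2} \sqrt{p}$)
$\frac{\left(-41 + 58\right)^{2} + m}{15140 + z{\left(-64 \right)}} = \frac{\left(-41 + 58\right)^{2} + 0}{15140 - \left(63 + \sqrt{2} \sqrt{-64}\right)} = \frac{17^{2} + 0}{15140 - \left(63 + \sqrt{2} \cdot 8 i\right)} = \frac{289 + 0}{15140 - \left(63 + 8 i \sqrt{2}\right)} = \frac{289}{15077 - 8 i \sqrt{2}}$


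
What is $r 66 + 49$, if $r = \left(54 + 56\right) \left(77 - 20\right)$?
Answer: $413869$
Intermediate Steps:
$r = 6270$ ($r = 110 \cdot 57 = 6270$)
$r 66 + 49 = 6270 \cdot 66 + 49 = 413820 + 49 = 413869$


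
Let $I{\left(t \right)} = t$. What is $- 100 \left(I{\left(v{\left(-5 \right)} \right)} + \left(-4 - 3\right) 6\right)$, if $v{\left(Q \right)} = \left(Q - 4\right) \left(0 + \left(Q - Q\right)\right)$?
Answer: $4200$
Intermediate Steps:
$v{\left(Q \right)} = 0$ ($v{\left(Q \right)} = \left(-4 + Q\right) \left(0 + 0\right) = \left(-4 + Q\right) 0 = 0$)
$- 100 \left(I{\left(v{\left(-5 \right)} \right)} + \left(-4 - 3\right) 6\right) = - 100 \left(0 + \left(-4 - 3\right) 6\right) = - 100 \left(0 - 42\right) = \left(-100\right) \left(-42\right) = 4200$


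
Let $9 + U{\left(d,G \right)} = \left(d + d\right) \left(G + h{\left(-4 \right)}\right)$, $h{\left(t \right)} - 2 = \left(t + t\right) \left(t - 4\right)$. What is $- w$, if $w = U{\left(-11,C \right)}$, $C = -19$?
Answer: $1043$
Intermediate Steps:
$h{\left(t \right)} = 2 + 2 t \left(-4 + t\right)$ ($h{\left(t \right)} = 2 + \left(t + t\right) \left(t - 4\right) = 2 + 2 t \left(-4 + t\right)$)
$U{\left(d,G \right)} = -9 + 2 d \left(66 + G\right)$ ($U{\left(d,G \right)} = -9 + \left(d + d\right) \left(G + \left(2 - -32 + 2 \left(-4\right)^{2}\right)\right) = -9 + 2 d \left(G + \left(2 + 32 + 2 \cdot 16\right)\right) = -9 + 2 d \left(G + \left(2 + 32 + 32\right)\right) = -9 + 2 d \left(G + 66\right) = -9 + 2 d \left(66 + G\right)$)
$w = -1043$ ($w = -9 + 132 \left(-11\right) + 2 \left(-19\right) \left(-11\right) = -9 - 1452 + 418 = -1043$)
$- w = \left(-1\right) \left(-1043\right) = 1043$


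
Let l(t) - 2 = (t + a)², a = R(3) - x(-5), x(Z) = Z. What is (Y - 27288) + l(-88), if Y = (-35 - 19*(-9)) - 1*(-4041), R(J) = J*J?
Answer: -17633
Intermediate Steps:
R(J) = J²
a = 14 (a = 3² - 1*(-5) = 9 + 5 = 14)
Y = 4177 (Y = (-35 + 171) + 4041 = 136 + 4041 = 4177)
l(t) = 2 + (14 + t)² (l(t) = 2 + (t + 14)² = 2 + (14 + t)²)
(Y - 27288) + l(-88) = (4177 - 27288) + (2 + (14 - 88)²) = -23111 + (2 + (-74)²) = -23111 + (2 + 5476) = -23111 + 5478 = -17633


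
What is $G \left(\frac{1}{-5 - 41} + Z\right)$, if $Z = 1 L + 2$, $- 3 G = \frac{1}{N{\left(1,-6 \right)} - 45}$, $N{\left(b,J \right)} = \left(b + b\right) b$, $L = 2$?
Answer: $\frac{61}{1978} \approx 0.030839$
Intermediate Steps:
$N{\left(b,J \right)} = 2 b^{2}$ ($N{\left(b,J \right)} = 2 b b = 2 b^{2}$)
$G = \frac{1}{129}$ ($G = - \frac{1}{3 \left(2 \cdot 1^{2} - 45\right)} = - \frac{1}{3 \left(2 \cdot 1 - 45\right)} = - \frac{1}{3 \left(2 - 45\right)} = - \frac{1}{3 \left(-43\right)} = \left(- \frac{1}{3}\right) \left(- \frac{1}{43}\right) = \frac{1}{129} \approx 0.0077519$)
$Z = 4$ ($Z = 1 \cdot 2 + 2 = 2 + 2 = 4$)
$G \left(\frac{1}{-5 - 41} + Z\right) = \frac{\frac{1}{-5 - 41} + 4}{129} = \frac{\frac{1}{-46} + 4}{129} = \frac{- \frac{1}{46} + 4}{129} = \frac{1}{129} \cdot \frac{183}{46} = \frac{61}{1978}$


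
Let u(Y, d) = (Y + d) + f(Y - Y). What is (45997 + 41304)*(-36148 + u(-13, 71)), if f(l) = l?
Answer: -3150693090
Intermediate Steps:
u(Y, d) = Y + d (u(Y, d) = (Y + d) + (Y - Y) = (Y + d) + 0 = Y + d)
(45997 + 41304)*(-36148 + u(-13, 71)) = (45997 + 41304)*(-36148 + (-13 + 71)) = 87301*(-36148 + 58) = 87301*(-36090) = -3150693090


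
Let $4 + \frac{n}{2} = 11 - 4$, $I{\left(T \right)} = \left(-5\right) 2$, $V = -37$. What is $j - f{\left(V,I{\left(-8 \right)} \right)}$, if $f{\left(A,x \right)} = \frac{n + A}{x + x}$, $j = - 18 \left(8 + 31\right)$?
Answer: $- \frac{14071}{20} \approx -703.55$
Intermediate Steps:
$I{\left(T \right)} = -10$
$j = -702$ ($j = \left(-18\right) 39 = -702$)
$n = 6$ ($n = -8 + 2 \left(11 - 4\right) = -8 + 2 \cdot 7 = -8 + 14 = 6$)
$f{\left(A,x \right)} = \frac{6 + A}{2 x}$ ($f{\left(A,x \right)} = \frac{6 + A}{x + x} = \frac{6 + A}{2 x}$)
$j - f{\left(V,I{\left(-8 \right)} \right)} = -702 - \frac{6 - 37}{2 \left(-10\right)} = -702 - \frac{1}{2} \left(- \frac{1}{10}\right) \left(-31\right) = -702 - \frac{31}{20} = - \frac{14071}{20}$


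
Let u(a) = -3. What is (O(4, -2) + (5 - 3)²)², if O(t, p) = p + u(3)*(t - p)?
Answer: 256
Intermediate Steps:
O(t, p) = -3*t + 4*p (O(t, p) = p - 3*(t - p) = p + (-3*t + 3*p) = -3*t + 4*p)
(O(4, -2) + (5 - 3)²)² = ((-3*4 + 4*(-2)) + (5 - 3)²)² = ((-12 - 8) + 2²)² = (-20 + 4)² = (-16)² = 256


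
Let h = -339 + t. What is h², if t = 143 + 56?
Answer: 19600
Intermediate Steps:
t = 199
h = -140 (h = -339 + 199 = -140)
h² = (-140)² = 19600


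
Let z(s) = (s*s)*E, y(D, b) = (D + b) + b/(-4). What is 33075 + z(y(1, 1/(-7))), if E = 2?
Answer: 12966025/392 ≈ 33077.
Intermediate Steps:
y(D, b) = D + 3*b/4 (y(D, b) = (D + b) + b*(-1/4) = (D + b) - b/4 = D + 3*b/4)
z(s) = 2*s**2 (z(s) = (s*s)*2 = s**2*2 = 2*s**2)
33075 + z(y(1, 1/(-7))) = 33075 + 2*(1 + (3/4)/(-7))**2 = 33075 + 2*(1 + (3/4)*(-1/7))**2 = 33075 + 2*(1 - 3/28)**2 = 33075 + 2*(25/28)**2 = 33075 + 2*(625/784) = 33075 + 625/392 = 12966025/392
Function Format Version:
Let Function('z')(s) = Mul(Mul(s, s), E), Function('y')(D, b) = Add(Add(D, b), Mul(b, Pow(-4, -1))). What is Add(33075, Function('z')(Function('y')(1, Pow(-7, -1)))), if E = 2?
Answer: Rational(12966025, 392) ≈ 33077.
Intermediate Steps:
Function('y')(D, b) = Add(D, Mul(Rational(3, 4), b)) (Function('y')(D, b) = Add(Add(D, b), Mul(b, Rational(-1, 4))) = Add(Add(D, b), Mul(Rational(-1, 4), b)) = Add(D, Mul(Rational(3, 4), b)))
Function('z')(s) = Mul(2, Pow(s, 2)) (Function('z')(s) = Mul(Mul(s, s), 2) = Mul(Pow(s, 2), 2) = Mul(2, Pow(s, 2)))
Add(33075, Function('z')(Function('y')(1, Pow(-7, -1)))) = Add(33075, Mul(2, Pow(Add(1, Mul(Rational(3, 4), Pow(-7, -1))), 2))) = Add(33075, Mul(2, Pow(Add(1, Mul(Rational(3, 4), Rational(-1, 7))), 2))) = Add(33075, Mul(2, Pow(Add(1, Rational(-3, 28)), 2))) = Add(33075, Mul(2, Pow(Rational(25, 28), 2))) = Add(33075, Mul(2, Rational(625, 784))) = Add(33075, Rational(625, 392)) = Rational(12966025, 392)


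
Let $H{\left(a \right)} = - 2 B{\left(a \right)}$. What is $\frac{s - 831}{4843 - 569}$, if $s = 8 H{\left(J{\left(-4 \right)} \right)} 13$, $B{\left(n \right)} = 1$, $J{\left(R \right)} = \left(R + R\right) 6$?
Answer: $- \frac{1039}{4274} \approx -0.2431$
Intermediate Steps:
$J{\left(R \right)} = 12 R$ ($J{\left(R \right)} = 2 R 6 = 12 R$)
$H{\left(a \right)} = -2$ ($H{\left(a \right)} = \left(-2\right) 1 = -2$)
$s = -208$ ($s = 8 \left(-2\right) 13 = \left(-16\right) 13 = -208$)
$\frac{s - 831}{4843 - 569} = \frac{-208 - 831}{4843 - 569} = - \frac{1039}{4274}$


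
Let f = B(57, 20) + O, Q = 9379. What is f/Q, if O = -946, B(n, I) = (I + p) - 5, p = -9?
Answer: -940/9379 ≈ -0.10022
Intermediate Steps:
B(n, I) = -14 + I (B(n, I) = (I - 9) - 5 = (-9 + I) - 5 = -14 + I)
f = -940 (f = (-14 + 20) - 946 = 6 - 946 = -940)
f/Q = -940/9379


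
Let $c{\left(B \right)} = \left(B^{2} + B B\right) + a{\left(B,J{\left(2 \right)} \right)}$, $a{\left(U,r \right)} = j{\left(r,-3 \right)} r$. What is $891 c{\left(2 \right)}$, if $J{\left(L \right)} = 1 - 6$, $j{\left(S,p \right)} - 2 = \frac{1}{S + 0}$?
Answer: $-891$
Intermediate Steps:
$j{\left(S,p \right)} = 2 + \frac{1}{S}$ ($j{\left(S,p \right)} = 2 + \frac{1}{S + 0} = 2 + \frac{1}{S}$)
$J{\left(L \right)} = -5$ ($J{\left(L \right)} = 1 - 6 = -5$)
$a{\left(U,r \right)} = r \left(2 + \frac{1}{r}\right)$ ($a{\left(U,r \right)} = \left(2 + \frac{1}{r}\right) r = r \left(2 + \frac{1}{r}\right)$)
$c{\left(B \right)} = -9 + 2 B^{2}$ ($c{\left(B \right)} = \left(B^{2} + B B\right) + \left(1 + 2 \left(-5\right)\right) = \left(B^{2} + B^{2}\right) + \left(1 - 10\right) = 2 B^{2} - 9 = -9 + 2 B^{2}$)
$891 c{\left(2 \right)} = 891 \left(-9 + 2 \cdot 2^{2}\right) = 891 \left(-9 + 2 \cdot 4\right) = 891 \left(-9 + 8\right) = 891 \left(-1\right) = -891$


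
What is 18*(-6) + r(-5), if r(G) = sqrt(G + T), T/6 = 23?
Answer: -108 + sqrt(133) ≈ -96.467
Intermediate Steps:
T = 138 (T = 6*23 = 138)
r(G) = sqrt(138 + G) (r(G) = sqrt(G + 138) = sqrt(138 + G))
18*(-6) + r(-5) = 18*(-6) + sqrt(138 - 5) = -108 + sqrt(133)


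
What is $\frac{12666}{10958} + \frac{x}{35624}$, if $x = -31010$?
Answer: $\frac{27851501}{97591948} \approx 0.28539$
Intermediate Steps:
$\frac{12666}{10958} + \frac{x}{35624} = \frac{12666}{10958} - \frac{31010}{35624} = 12666 \cdot \frac{1}{10958} - \frac{15505}{17812} = \frac{6333}{5479} - \frac{15505}{17812} = \frac{27851501}{97591948}$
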